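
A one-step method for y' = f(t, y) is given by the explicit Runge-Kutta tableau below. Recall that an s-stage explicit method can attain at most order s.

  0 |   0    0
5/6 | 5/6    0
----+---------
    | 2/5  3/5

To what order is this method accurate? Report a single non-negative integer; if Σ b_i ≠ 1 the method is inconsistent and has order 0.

2

b = (2/5, 3/5)
c = (0, 5/6)
Σ b_i: 2/5·1 + 3/5·1 = 1 ✓
b·c: 3/5·5/6 = 1/2 ✓; 2 stages ⇒ order 2.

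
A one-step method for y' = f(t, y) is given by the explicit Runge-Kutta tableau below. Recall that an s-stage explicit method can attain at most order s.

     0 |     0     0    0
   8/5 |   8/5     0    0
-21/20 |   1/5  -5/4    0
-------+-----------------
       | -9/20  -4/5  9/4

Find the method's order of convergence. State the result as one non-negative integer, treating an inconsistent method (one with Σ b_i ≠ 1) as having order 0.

1

b = (-9/20, -4/5, 9/4)
c = (0, 8/5, -21/20)
Ac = (0, 0, -2)
Σ b_i: (-9/20)·1 + (-4/5)·1 + 9/4·1 = 1 ✓
b·c: (-4/5)·8/5 + 9/4·(-21/20) = -1457/400 ≠ 1/2 ⇒ order 1.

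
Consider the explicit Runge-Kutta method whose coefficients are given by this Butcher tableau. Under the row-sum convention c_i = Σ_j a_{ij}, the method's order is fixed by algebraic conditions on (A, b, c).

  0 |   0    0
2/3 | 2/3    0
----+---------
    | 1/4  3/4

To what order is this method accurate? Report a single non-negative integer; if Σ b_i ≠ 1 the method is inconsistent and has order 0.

b = (1/4, 3/4)
c = (0, 2/3)
Σ b_i: 1/4·1 + 3/4·1 = 1 ✓
b·c: 3/4·2/3 = 1/2 ✓; 2 stages ⇒ order 2.

2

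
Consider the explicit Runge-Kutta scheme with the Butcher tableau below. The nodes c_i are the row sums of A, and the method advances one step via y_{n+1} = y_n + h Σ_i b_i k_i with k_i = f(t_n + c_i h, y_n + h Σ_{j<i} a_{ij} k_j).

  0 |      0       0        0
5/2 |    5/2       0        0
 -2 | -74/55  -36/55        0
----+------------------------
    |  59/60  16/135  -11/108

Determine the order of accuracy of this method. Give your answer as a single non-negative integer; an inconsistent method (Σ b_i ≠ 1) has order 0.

b = (59/60, 16/135, -11/108)
c = (0, 5/2, -2)
Ac = (0, 0, -18/11)
Σ b_i: 59/60·1 + 16/135·1 + (-11/108)·1 = 1 ✓
b·c: 16/135·5/2 + (-11/108)·(-2) = 1/2 ✓
b·c²: 16/135·25/4 + (-11/108)·4 = 1/3 ✓
b·Ac: (-11/108)·(-18/11) = 1/6 ✓; 3 stages ⇒ order 3.

3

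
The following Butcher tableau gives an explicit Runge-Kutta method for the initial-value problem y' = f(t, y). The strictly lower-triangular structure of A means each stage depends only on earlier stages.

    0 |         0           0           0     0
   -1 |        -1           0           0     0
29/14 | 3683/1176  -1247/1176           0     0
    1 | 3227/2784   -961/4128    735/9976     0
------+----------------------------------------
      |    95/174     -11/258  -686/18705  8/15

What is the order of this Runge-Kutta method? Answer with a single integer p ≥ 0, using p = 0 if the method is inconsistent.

b = (95/174, -11/258, -686/18705, 8/15)
c = (0, -1, 29/14, 1)
Ac = (0, 0, 1247/1176, 37/96)
Σ b_i: 95/174·1 + (-11/258)·1 + (-686/18705)·1 + 8/15·1 = 1 ✓
b·c: (-11/258)·(-1) + (-686/18705)·29/14 + 8/15·1 = 1/2 ✓
b·c²: (-11/258)·1 + (-686/18705)·841/196 + 8/15·1 = 1/3 ✓
b·Ac: (-686/18705)·1247/1176 + 8/15·37/96 = 1/6 ✓
b·c³: (-11/258)·(-1) + (-686/18705)·24389/2744 + 8/15·1 = 1/4 ✓
b·(c∘Ac): (-686/18705)·36163/16464 + 8/15·37/96 = 1/8 ✓
b·Ac²: (-686/18705)·(-1247/1176) + 8/15·1/12 = 1/12 ✓
b·A²c: 8/15·5/64 = 1/24 ✓; 4 stages ⇒ order 4.

4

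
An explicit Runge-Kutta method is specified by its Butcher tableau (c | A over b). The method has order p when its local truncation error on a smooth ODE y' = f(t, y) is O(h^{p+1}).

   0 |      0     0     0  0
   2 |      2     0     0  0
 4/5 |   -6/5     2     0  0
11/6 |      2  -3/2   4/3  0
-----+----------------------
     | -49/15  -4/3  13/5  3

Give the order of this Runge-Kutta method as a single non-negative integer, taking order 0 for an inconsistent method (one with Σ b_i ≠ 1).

1

b = (-49/15, -4/3, 13/5, 3)
c = (0, 2, 4/5, 11/6)
Ac = (0, 0, 4, -29/15)
Σ b_i: (-49/15)·1 + (-4/3)·1 + 13/5·1 + 3·1 = 1 ✓
b·c: (-4/3)·2 + 13/5·4/5 + 3·11/6 = 737/150 ≠ 1/2 ⇒ order 1.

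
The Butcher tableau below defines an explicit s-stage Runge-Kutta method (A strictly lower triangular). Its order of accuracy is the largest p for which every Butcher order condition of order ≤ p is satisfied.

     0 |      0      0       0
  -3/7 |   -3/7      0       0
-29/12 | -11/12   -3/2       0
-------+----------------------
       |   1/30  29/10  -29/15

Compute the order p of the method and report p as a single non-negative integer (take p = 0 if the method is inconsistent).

b = (1/30, 29/10, -29/15)
c = (0, -3/7, -29/12)
Ac = (0, 0, 9/14)
Σ b_i: 1/30·1 + 29/10·1 + (-29/15)·1 = 1 ✓
b·c: 29/10·(-3/7) + (-29/15)·(-29/12) = 4321/1260 ≠ 1/2 ⇒ order 1.

1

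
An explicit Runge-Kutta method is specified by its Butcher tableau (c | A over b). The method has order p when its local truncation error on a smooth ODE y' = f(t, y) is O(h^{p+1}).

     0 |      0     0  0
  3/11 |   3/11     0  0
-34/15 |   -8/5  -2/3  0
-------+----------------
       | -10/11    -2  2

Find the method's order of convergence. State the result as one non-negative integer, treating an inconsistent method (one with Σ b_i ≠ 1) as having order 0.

0

b = (-10/11, -2, 2)
c = (0, 3/11, -34/15)
Ac = (0, 0, -2/11)
Σ b_i: (-10/11)·1 + (-2)·1 + 2·1 = -10/11 ≠ 1 ⇒ order 0.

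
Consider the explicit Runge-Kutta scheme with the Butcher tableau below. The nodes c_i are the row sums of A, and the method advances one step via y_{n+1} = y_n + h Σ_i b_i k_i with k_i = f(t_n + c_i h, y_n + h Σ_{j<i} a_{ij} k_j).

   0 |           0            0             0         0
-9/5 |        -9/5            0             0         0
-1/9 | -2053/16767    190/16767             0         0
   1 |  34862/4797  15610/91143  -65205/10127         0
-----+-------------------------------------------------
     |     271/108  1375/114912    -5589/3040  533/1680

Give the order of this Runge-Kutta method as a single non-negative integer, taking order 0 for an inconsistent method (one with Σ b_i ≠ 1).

4

b = (271/108, 1375/114912, -5589/3040, 533/1680)
c = (0, -9/5, -1/9, 1)
Ac = (0, 0, -38/1863, 217/533)
Σ b_i: 271/108·1 + 1375/114912·1 + (-5589/3040)·1 + 533/1680·1 = 1 ✓
b·c: 1375/114912·(-9/5) + (-5589/3040)·(-1/9) + 533/1680·1 = 1/2 ✓
b·c²: 1375/114912·81/25 + (-5589/3040)·1/81 + 533/1680·1 = 1/3 ✓
b·Ac: (-5589/3040)·(-38/1863) + 533/1680·217/533 = 1/6 ✓
b·c³: 1375/114912·(-729/125) + (-5589/3040)·(-1/729) + 533/1680·1 = 1/4 ✓
b·(c∘Ac): (-5589/3040)·38/16767 + 533/1680·217/533 = 1/8 ✓
b·Ac²: (-5589/3040)·38/1035 + 533/1680·1267/2665 = 1/12 ✓
b·A²c: 533/1680·70/533 = 1/24 ✓; 4 stages ⇒ order 4.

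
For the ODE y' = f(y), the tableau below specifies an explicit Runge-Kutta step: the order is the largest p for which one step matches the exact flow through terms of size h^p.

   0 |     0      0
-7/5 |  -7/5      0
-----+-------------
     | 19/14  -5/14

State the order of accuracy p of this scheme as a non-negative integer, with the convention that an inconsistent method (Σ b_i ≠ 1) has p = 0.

b = (19/14, -5/14)
c = (0, -7/5)
Σ b_i: 19/14·1 + (-5/14)·1 = 1 ✓
b·c: (-5/14)·(-7/5) = 1/2 ✓; 2 stages ⇒ order 2.

2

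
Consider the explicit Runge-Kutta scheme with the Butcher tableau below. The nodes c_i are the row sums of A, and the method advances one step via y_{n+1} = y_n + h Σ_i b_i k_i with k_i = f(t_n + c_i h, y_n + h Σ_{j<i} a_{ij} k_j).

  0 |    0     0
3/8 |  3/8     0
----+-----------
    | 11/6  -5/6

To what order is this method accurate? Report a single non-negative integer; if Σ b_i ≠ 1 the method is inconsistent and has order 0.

b = (11/6, -5/6)
c = (0, 3/8)
Σ b_i: 11/6·1 + (-5/6)·1 = 1 ✓
b·c: (-5/6)·3/8 = -5/16 ≠ 1/2 ⇒ order 1.

1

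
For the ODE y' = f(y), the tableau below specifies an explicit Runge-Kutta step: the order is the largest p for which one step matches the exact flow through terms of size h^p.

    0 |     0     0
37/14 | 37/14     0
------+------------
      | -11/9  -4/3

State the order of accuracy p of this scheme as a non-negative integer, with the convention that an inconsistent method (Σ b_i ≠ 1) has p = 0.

b = (-11/9, -4/3)
c = (0, 37/14)
Σ b_i: (-11/9)·1 + (-4/3)·1 = -23/9 ≠ 1 ⇒ order 0.

0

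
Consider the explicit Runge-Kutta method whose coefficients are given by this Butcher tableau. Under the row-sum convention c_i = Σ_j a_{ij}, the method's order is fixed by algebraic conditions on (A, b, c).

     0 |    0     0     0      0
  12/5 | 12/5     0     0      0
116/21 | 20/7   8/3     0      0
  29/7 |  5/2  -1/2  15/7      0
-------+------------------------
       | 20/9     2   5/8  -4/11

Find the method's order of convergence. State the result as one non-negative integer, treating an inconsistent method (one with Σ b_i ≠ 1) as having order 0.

0

b = (20/9, 2, 5/8, -4/11)
c = (0, 12/5, 116/21, 29/7)
Ac = (0, 0, 32/5, 2606/245)
Σ b_i: 20/9·1 + 2·1 + 5/8·1 + (-4/11)·1 = 3551/792 ≠ 1 ⇒ order 0.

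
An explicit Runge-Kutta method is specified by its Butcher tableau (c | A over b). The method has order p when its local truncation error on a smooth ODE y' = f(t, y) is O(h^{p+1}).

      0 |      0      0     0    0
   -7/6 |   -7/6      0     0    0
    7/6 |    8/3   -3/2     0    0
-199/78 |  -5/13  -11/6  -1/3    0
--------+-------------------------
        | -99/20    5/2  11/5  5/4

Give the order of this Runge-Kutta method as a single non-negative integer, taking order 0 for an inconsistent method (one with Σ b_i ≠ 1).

b = (-99/20, 5/2, 11/5, 5/4)
c = (0, -7/6, 7/6, -199/78)
Ac = (0, 0, 7/4, 7/4)
Σ b_i: (-99/20)·1 + 5/2·1 + 11/5·1 + 5/4·1 = 1 ✓
b·c: 5/2·(-7/6) + 11/5·7/6 + 5/4·(-199/78) = -5521/1560 ≠ 1/2 ⇒ order 1.

1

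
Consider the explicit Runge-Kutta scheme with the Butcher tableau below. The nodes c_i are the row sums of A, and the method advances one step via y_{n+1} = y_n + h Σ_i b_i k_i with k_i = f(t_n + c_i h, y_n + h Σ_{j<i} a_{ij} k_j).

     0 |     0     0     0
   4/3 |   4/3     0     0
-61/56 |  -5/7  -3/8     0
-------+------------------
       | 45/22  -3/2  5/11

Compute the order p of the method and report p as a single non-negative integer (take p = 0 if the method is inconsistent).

1

b = (45/22, -3/2, 5/11)
c = (0, 4/3, -61/56)
Ac = (0, 0, -1/2)
Σ b_i: 45/22·1 + (-3/2)·1 + 5/11·1 = 1 ✓
b·c: (-3/2)·4/3 + 5/11·(-61/56) = -1537/616 ≠ 1/2 ⇒ order 1.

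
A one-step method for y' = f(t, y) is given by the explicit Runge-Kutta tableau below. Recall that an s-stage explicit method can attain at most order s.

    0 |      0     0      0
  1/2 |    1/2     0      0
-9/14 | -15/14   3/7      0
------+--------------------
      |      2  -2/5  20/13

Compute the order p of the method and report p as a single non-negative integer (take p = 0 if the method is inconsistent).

0

b = (2, -2/5, 20/13)
c = (0, 1/2, -9/14)
Ac = (0, 0, 3/14)
Σ b_i: 2·1 + (-2/5)·1 + 20/13·1 = 204/65 ≠ 1 ⇒ order 0.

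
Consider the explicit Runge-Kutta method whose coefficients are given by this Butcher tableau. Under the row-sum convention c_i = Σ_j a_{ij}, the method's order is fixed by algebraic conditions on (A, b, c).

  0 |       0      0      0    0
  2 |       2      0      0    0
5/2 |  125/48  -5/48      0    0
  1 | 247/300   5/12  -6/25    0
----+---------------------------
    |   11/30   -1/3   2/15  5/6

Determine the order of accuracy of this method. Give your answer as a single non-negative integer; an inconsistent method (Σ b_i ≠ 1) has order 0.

4

b = (11/30, -1/3, 2/15, 5/6)
c = (0, 2, 5/2, 1)
Ac = (0, 0, -5/24, 7/30)
Σ b_i: 11/30·1 + (-1/3)·1 + 2/15·1 + 5/6·1 = 1 ✓
b·c: (-1/3)·2 + 2/15·5/2 + 5/6·1 = 1/2 ✓
b·c²: (-1/3)·4 + 2/15·25/4 + 5/6·1 = 1/3 ✓
b·Ac: 2/15·(-5/24) + 5/6·7/30 = 1/6 ✓
b·c³: (-1/3)·8 + 2/15·125/8 + 5/6·1 = 1/4 ✓
b·(c∘Ac): 2/15·(-25/48) + 5/6·7/30 = 1/8 ✓
b·Ac²: 2/15·(-5/12) + 5/6·1/6 = 1/12 ✓
b·A²c: 5/6·1/20 = 1/24 ✓; 4 stages ⇒ order 4.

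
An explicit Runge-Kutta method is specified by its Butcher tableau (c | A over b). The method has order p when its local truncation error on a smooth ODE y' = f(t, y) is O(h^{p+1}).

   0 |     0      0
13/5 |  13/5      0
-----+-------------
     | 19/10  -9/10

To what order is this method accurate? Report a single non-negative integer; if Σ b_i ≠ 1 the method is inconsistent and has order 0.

b = (19/10, -9/10)
c = (0, 13/5)
Σ b_i: 19/10·1 + (-9/10)·1 = 1 ✓
b·c: (-9/10)·13/5 = -117/50 ≠ 1/2 ⇒ order 1.

1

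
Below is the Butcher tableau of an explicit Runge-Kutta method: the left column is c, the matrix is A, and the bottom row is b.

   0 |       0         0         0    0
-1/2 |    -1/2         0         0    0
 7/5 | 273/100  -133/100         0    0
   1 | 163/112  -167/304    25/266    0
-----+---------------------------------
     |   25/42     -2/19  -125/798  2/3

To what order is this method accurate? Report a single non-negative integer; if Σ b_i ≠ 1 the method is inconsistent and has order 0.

b = (25/42, -2/19, -125/798, 2/3)
c = (0, -1/2, 7/5, 1)
Ac = (0, 0, 133/200, 13/32)
Σ b_i: 25/42·1 + (-2/19)·1 + (-125/798)·1 + 2/3·1 = 1 ✓
b·c: (-2/19)·(-1/2) + (-125/798)·7/5 + 2/3·1 = 1/2 ✓
b·c²: (-2/19)·1/4 + (-125/798)·49/25 + 2/3·1 = 1/3 ✓
b·Ac: (-125/798)·133/200 + 2/3·13/32 = 1/6 ✓
b·c³: (-2/19)·(-1/8) + (-125/798)·343/125 + 2/3·1 = 1/4 ✓
b·(c∘Ac): (-125/798)·931/1000 + 2/3·13/32 = 1/8 ✓
b·Ac²: (-125/798)·(-133/400) + 2/3·3/64 = 1/12 ✓
b·A²c: 2/3·1/16 = 1/24 ✓; 4 stages ⇒ order 4.

4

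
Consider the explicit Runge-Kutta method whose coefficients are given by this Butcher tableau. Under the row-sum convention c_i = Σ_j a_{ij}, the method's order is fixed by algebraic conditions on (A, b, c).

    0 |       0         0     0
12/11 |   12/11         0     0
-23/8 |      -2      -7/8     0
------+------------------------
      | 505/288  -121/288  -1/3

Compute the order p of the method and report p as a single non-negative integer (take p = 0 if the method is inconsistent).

b = (505/288, -121/288, -1/3)
c = (0, 12/11, -23/8)
Ac = (0, 0, -21/22)
Σ b_i: 505/288·1 + (-121/288)·1 + (-1/3)·1 = 1 ✓
b·c: (-121/288)·12/11 + (-1/3)·(-23/8) = 1/2 ✓
b·c²: (-121/288)·144/121 + (-1/3)·529/64 = -625/192 ≠ 1/3 ⇒ order 2.
b·Ac: (-1/3)·(-21/22) = 7/22 ≠ 1/6

2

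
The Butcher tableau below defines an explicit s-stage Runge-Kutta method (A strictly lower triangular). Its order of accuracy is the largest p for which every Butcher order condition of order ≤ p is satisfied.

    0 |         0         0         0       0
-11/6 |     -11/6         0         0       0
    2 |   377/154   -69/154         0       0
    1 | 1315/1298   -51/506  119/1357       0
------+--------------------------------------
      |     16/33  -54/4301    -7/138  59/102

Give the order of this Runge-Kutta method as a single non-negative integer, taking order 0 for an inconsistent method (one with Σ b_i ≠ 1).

4

b = (16/33, -54/4301, -7/138, 59/102)
c = (0, -11/6, 2, 1)
Ac = (0, 0, 23/28, 85/236)
Σ b_i: 16/33·1 + (-54/4301)·1 + (-7/138)·1 + 59/102·1 = 1 ✓
b·c: (-54/4301)·(-11/6) + (-7/138)·2 + 59/102·1 = 1/2 ✓
b·c²: (-54/4301)·121/36 + (-7/138)·4 + 59/102·1 = 1/3 ✓
b·Ac: (-7/138)·23/28 + 59/102·85/236 = 1/6 ✓
b·c³: (-54/4301)·(-1331/216) + (-7/138)·8 + 59/102·1 = 1/4 ✓
b·(c∘Ac): (-7/138)·23/14 + 59/102·85/236 = 1/8 ✓
b·Ac²: (-7/138)·(-253/168) + 59/102·17/1416 = 1/12 ✓
b·A²c: 59/102·17/236 = 1/24 ✓; 4 stages ⇒ order 4.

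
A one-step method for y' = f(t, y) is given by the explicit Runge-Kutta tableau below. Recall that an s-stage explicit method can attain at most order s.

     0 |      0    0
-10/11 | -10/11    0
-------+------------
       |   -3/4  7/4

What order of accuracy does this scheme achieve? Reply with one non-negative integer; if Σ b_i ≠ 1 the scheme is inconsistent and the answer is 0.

1

b = (-3/4, 7/4)
c = (0, -10/11)
Σ b_i: (-3/4)·1 + 7/4·1 = 1 ✓
b·c: 7/4·(-10/11) = -35/22 ≠ 1/2 ⇒ order 1.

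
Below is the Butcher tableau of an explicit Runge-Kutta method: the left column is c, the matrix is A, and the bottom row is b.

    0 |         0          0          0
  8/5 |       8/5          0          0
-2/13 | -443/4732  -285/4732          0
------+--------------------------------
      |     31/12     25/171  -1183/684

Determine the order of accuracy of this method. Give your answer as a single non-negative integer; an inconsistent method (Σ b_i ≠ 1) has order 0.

3

b = (31/12, 25/171, -1183/684)
c = (0, 8/5, -2/13)
Ac = (0, 0, -114/1183)
Σ b_i: 31/12·1 + 25/171·1 + (-1183/684)·1 = 1 ✓
b·c: 25/171·8/5 + (-1183/684)·(-2/13) = 1/2 ✓
b·c²: 25/171·64/25 + (-1183/684)·4/169 = 1/3 ✓
b·Ac: (-1183/684)·(-114/1183) = 1/6 ✓; 3 stages ⇒ order 3.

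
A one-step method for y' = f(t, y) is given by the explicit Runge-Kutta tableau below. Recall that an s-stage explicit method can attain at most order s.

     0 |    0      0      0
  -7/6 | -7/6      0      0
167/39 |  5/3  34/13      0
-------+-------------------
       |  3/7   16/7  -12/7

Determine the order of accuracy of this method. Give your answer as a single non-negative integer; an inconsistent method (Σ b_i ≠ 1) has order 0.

1

b = (3/7, 16/7, -12/7)
c = (0, -7/6, 167/39)
Ac = (0, 0, -119/39)
Σ b_i: 3/7·1 + 16/7·1 + (-12/7)·1 = 1 ✓
b·c: 16/7·(-7/6) + (-12/7)·167/39 = -2732/273 ≠ 1/2 ⇒ order 1.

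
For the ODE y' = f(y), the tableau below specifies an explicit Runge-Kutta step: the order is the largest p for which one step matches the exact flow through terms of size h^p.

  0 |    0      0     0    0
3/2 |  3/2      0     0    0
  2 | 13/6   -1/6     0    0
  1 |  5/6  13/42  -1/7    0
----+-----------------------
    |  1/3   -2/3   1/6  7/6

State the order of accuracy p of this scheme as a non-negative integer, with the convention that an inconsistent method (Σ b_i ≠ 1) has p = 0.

b = (1/3, -2/3, 1/6, 7/6)
c = (0, 3/2, 2, 1)
Ac = (0, 0, -1/4, 5/28)
Σ b_i: 1/3·1 + (-2/3)·1 + 1/6·1 + 7/6·1 = 1 ✓
b·c: (-2/3)·3/2 + 1/6·2 + 7/6·1 = 1/2 ✓
b·c²: (-2/3)·9/4 + 1/6·4 + 7/6·1 = 1/3 ✓
b·Ac: 1/6·(-1/4) + 7/6·5/28 = 1/6 ✓
b·c³: (-2/3)·27/8 + 1/6·8 + 7/6·1 = 1/4 ✓
b·(c∘Ac): 1/6·(-1/2) + 7/6·5/28 = 1/8 ✓
b·Ac²: 1/6·(-3/8) + 7/6·1/8 = 1/12 ✓
b·A²c: 7/6·1/28 = 1/24 ✓; 4 stages ⇒ order 4.

4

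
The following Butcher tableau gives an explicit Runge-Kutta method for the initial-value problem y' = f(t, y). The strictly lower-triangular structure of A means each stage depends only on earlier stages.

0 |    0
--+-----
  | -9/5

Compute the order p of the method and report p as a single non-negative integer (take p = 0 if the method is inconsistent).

0

b = (-9/5)
c = (0)
Σ b_i: (-9/5)·1 = -9/5 ≠ 1 ⇒ order 0.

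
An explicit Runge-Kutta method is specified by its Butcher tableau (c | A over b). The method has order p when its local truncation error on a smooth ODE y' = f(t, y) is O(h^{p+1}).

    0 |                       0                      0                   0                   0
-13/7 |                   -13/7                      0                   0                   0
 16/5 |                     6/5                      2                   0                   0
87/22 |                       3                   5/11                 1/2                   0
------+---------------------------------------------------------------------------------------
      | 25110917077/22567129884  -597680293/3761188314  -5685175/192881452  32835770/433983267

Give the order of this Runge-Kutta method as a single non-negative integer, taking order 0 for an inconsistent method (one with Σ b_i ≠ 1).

b = (25110917077/22567129884, -597680293/3761188314, -5685175/192881452, 32835770/433983267)
c = (0, -13/7, 16/5, 87/22)
Ac = (0, 0, -26/7, 291/385)
Σ b_i: 25110917077/22567129884·1 + (-597680293/3761188314)·1 + (-5685175/192881452)·1 + 32835770/433983267·1 = 1 ✓
b·c: (-597680293/3761188314)·(-13/7) + (-5685175/192881452)·16/5 + 32835770/433983267·87/22 = 1/2 ✓
b·c²: (-597680293/3761188314)·169/49 + (-5685175/192881452)·256/25 + 32835770/433983267·7569/484 = 1/3 ✓
b·Ac: (-5685175/192881452)·(-26/7) + 32835770/433983267·291/385 = 1/6 ✓
b·c³: (-597680293/3761188314)·(-2197/343) + (-5685175/192881452)·4096/125 + 32835770/433983267·658503/10648 = 95817300043/20252552460 ≠ 1/4 ⇒ order 3.
b·(c∘Ac): (-5685175/192881452)·(-416/35) + 32835770/433983267·25317/8470 = 194588021/337542541 ≠ 1/8
b·Ac²: (-5685175/192881452)·338/49 + 32835770/433983267·90117/13475 = 1021689927/3375425410 ≠ 1/12
b·A²c: 32835770/433983267·(-13/7) = -426865010/3037882869 ≠ 1/24

3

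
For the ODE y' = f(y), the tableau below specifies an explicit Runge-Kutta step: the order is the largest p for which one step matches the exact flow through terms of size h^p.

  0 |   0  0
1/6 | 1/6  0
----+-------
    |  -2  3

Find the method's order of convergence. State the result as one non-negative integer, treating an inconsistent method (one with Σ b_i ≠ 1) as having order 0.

b = (-2, 3)
c = (0, 1/6)
Σ b_i: (-2)·1 + 3·1 = 1 ✓
b·c: 3·1/6 = 1/2 ✓; 2 stages ⇒ order 2.

2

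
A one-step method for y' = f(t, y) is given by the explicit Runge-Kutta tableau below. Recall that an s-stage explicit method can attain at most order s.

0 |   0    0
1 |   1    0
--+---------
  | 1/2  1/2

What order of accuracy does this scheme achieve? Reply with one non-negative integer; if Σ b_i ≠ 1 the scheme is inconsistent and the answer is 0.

2

b = (1/2, 1/2)
c = (0, 1)
Σ b_i: 1/2·1 + 1/2·1 = 1 ✓
b·c: 1/2·1 = 1/2 ✓; 2 stages ⇒ order 2.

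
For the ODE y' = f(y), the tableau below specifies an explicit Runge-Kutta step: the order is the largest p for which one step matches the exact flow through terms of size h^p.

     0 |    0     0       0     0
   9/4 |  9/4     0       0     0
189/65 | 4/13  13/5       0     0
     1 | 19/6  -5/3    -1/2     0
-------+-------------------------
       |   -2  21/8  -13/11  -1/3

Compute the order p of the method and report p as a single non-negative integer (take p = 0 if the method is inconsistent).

b = (-2, 21/8, -13/11, -1/3)
c = (0, 9/4, 189/65, 1)
Ac = (0, 0, 117/20, -1353/260)
Σ b_i: (-2)·1 + 21/8·1 + (-13/11)·1 + (-1/3)·1 = -235/264 ≠ 1 ⇒ order 0.

0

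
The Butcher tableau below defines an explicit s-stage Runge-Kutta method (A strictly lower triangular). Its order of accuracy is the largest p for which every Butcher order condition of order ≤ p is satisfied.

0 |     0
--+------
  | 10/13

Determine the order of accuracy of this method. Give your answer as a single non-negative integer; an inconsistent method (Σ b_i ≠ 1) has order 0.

0

b = (10/13)
c = (0)
Σ b_i: 10/13·1 = 10/13 ≠ 1 ⇒ order 0.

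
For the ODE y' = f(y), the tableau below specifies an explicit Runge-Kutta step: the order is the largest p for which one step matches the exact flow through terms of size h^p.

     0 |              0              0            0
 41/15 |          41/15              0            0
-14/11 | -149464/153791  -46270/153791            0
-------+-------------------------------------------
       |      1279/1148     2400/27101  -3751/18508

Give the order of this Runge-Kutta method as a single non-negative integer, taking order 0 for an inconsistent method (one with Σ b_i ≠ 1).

3

b = (1279/1148, 2400/27101, -3751/18508)
c = (0, 41/15, -14/11)
Ac = (0, 0, -9254/11253)
Σ b_i: 1279/1148·1 + 2400/27101·1 + (-3751/18508)·1 = 1 ✓
b·c: 2400/27101·41/15 + (-3751/18508)·(-14/11) = 1/2 ✓
b·c²: 2400/27101·1681/225 + (-3751/18508)·196/121 = 1/3 ✓
b·Ac: (-3751/18508)·(-9254/11253) = 1/6 ✓; 3 stages ⇒ order 3.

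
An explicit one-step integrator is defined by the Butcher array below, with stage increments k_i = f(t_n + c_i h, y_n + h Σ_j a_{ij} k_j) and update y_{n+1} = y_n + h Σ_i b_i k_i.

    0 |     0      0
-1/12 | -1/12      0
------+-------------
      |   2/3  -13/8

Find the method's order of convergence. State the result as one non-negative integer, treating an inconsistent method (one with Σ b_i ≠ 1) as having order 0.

b = (2/3, -13/8)
c = (0, -1/12)
Σ b_i: 2/3·1 + (-13/8)·1 = -23/24 ≠ 1 ⇒ order 0.

0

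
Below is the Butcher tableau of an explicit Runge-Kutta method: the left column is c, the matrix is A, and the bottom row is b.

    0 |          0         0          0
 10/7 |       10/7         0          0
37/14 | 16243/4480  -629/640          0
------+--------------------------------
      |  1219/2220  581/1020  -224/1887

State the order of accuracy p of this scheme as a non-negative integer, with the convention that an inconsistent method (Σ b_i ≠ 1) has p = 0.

b = (1219/2220, 581/1020, -224/1887)
c = (0, 10/7, 37/14)
Ac = (0, 0, -629/448)
Σ b_i: 1219/2220·1 + 581/1020·1 + (-224/1887)·1 = 1 ✓
b·c: 581/1020·10/7 + (-224/1887)·37/14 = 1/2 ✓
b·c²: 581/1020·100/49 + (-224/1887)·1369/196 = 1/3 ✓
b·Ac: (-224/1887)·(-629/448) = 1/6 ✓; 3 stages ⇒ order 3.

3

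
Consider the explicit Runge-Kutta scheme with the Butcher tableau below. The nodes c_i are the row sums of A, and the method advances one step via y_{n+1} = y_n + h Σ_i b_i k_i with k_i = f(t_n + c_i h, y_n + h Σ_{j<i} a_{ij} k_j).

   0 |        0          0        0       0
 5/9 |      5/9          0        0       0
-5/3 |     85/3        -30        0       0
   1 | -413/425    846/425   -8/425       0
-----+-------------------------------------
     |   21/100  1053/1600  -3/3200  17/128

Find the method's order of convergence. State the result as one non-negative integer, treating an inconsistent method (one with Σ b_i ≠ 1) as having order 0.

4

b = (21/100, 1053/1600, -3/3200, 17/128)
c = (0, 5/9, -5/3, 1)
Ac = (0, 0, -50/3, 58/51)
Σ b_i: 21/100·1 + 1053/1600·1 + (-3/3200)·1 + 17/128·1 = 1 ✓
b·c: 1053/1600·5/9 + (-3/3200)·(-5/3) + 17/128·1 = 1/2 ✓
b·c²: 1053/1600·25/81 + (-3/3200)·25/9 + 17/128·1 = 1/3 ✓
b·Ac: (-3/3200)·(-50/3) + 17/128·58/51 = 1/6 ✓
b·c³: 1053/1600·125/729 + (-3/3200)·(-125/27) + 17/128·1 = 1/4 ✓
b·(c∘Ac): (-3/3200)·250/9 + 17/128·58/51 = 1/8 ✓
b·Ac²: (-3/3200)·(-250/27) + 17/128·86/153 = 1/12 ✓
b·A²c: 17/128·16/51 = 1/24 ✓; 4 stages ⇒ order 4.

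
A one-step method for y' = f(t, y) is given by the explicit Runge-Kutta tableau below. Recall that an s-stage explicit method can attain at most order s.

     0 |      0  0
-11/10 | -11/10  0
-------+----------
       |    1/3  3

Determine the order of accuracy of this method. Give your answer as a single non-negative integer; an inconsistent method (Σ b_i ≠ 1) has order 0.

b = (1/3, 3)
c = (0, -11/10)
Σ b_i: 1/3·1 + 3·1 = 10/3 ≠ 1 ⇒ order 0.

0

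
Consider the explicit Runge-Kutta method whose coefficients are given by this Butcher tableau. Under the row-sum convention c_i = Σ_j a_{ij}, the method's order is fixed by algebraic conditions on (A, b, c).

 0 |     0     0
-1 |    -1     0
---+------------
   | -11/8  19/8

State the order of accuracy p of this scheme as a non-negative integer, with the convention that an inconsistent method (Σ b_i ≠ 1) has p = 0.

1

b = (-11/8, 19/8)
c = (0, -1)
Σ b_i: (-11/8)·1 + 19/8·1 = 1 ✓
b·c: 19/8·(-1) = -19/8 ≠ 1/2 ⇒ order 1.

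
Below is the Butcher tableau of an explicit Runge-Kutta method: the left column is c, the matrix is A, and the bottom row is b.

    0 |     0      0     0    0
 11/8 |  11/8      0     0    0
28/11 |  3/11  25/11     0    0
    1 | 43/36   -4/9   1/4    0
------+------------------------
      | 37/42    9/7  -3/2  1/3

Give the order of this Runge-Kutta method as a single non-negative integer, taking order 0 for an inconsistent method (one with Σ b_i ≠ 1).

1

b = (37/42, 9/7, -3/2, 1/3)
c = (0, 11/8, 28/11, 1)
Ac = (0, 0, 25/8, 5/198)
Σ b_i: 37/42·1 + 9/7·1 + (-3/2)·1 + 1/3·1 = 1 ✓
b·c: 9/7·11/8 + (-3/2)·28/11 + 1/3·1 = -3173/1848 ≠ 1/2 ⇒ order 1.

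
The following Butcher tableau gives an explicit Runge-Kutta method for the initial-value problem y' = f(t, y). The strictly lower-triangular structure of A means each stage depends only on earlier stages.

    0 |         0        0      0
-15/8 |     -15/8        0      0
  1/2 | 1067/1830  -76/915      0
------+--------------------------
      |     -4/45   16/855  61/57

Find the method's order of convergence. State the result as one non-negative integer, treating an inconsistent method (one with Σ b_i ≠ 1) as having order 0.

3

b = (-4/45, 16/855, 61/57)
c = (0, -15/8, 1/2)
Ac = (0, 0, 19/122)
Σ b_i: (-4/45)·1 + 16/855·1 + 61/57·1 = 1 ✓
b·c: 16/855·(-15/8) + 61/57·1/2 = 1/2 ✓
b·c²: 16/855·225/64 + 61/57·1/4 = 1/3 ✓
b·Ac: 61/57·19/122 = 1/6 ✓; 3 stages ⇒ order 3.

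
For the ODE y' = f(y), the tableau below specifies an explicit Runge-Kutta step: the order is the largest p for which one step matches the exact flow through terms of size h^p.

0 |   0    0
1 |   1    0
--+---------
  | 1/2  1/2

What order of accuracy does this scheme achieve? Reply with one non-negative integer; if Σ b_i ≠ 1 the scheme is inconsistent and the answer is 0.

b = (1/2, 1/2)
c = (0, 1)
Σ b_i: 1/2·1 + 1/2·1 = 1 ✓
b·c: 1/2·1 = 1/2 ✓; 2 stages ⇒ order 2.

2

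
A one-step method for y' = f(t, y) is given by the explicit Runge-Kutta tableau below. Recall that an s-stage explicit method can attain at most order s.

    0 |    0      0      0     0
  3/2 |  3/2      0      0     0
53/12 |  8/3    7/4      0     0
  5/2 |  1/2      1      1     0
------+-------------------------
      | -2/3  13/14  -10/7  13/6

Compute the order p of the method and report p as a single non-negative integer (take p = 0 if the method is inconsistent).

2

b = (-2/3, 13/14, -10/7, 13/6)
c = (0, 3/2, 53/12, 5/2)
Ac = (0, 0, 21/8, 71/12)
Σ b_i: (-2/3)·1 + 13/14·1 + (-10/7)·1 + 13/6·1 = 1 ✓
b·c: 13/14·3/2 + (-10/7)·53/12 + 13/6·5/2 = 1/2 ✓
b·c²: 13/14·9/4 + (-10/7)·2809/144 + 13/6·25/4 = -881/72 ≠ 1/3 ⇒ order 2.
b·Ac: (-10/7)·21/8 + 13/6·71/12 = 653/72 ≠ 1/6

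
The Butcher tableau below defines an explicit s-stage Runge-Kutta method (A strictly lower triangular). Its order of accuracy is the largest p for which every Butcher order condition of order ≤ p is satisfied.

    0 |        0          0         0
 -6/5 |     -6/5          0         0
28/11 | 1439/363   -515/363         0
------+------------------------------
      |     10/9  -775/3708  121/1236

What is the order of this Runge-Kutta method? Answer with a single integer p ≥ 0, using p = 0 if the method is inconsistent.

3

b = (10/9, -775/3708, 121/1236)
c = (0, -6/5, 28/11)
Ac = (0, 0, 206/121)
Σ b_i: 10/9·1 + (-775/3708)·1 + 121/1236·1 = 1 ✓
b·c: (-775/3708)·(-6/5) + 121/1236·28/11 = 1/2 ✓
b·c²: (-775/3708)·36/25 + 121/1236·784/121 = 1/3 ✓
b·Ac: 121/1236·206/121 = 1/6 ✓; 3 stages ⇒ order 3.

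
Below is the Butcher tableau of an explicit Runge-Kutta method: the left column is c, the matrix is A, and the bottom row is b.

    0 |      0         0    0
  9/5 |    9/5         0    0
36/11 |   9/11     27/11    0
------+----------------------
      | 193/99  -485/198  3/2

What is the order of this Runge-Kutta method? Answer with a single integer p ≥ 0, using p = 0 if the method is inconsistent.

b = (193/99, -485/198, 3/2)
c = (0, 9/5, 36/11)
Ac = (0, 0, 243/55)
Σ b_i: 193/99·1 + (-485/198)·1 + 3/2·1 = 1 ✓
b·c: (-485/198)·9/5 + 3/2·36/11 = 1/2 ✓
b·c²: (-485/198)·81/25 + 3/2·1296/121 = 9837/1210 ≠ 1/3 ⇒ order 2.
b·Ac: 3/2·243/55 = 729/110 ≠ 1/6

2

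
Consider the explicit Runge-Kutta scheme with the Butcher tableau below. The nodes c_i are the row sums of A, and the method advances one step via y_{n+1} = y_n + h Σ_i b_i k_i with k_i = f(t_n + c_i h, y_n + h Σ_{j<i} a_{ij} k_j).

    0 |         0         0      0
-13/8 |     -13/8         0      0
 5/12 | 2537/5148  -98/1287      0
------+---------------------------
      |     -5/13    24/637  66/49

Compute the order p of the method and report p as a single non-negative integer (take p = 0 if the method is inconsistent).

3

b = (-5/13, 24/637, 66/49)
c = (0, -13/8, 5/12)
Ac = (0, 0, 49/396)
Σ b_i: (-5/13)·1 + 24/637·1 + 66/49·1 = 1 ✓
b·c: 24/637·(-13/8) + 66/49·5/12 = 1/2 ✓
b·c²: 24/637·169/64 + 66/49·25/144 = 1/3 ✓
b·Ac: 66/49·49/396 = 1/6 ✓; 3 stages ⇒ order 3.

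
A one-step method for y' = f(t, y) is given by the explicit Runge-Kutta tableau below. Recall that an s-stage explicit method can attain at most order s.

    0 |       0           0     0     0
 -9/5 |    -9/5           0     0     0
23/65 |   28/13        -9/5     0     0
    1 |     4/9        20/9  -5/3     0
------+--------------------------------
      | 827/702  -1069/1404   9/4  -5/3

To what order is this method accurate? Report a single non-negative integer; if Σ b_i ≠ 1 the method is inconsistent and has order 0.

2

b = (827/702, -1069/1404, 9/4, -5/3)
c = (0, -9/5, 23/65, 1)
Ac = (0, 0, 81/25, -179/39)
Σ b_i: 827/702·1 + (-1069/1404)·1 + 9/4·1 + (-5/3)·1 = 1 ✓
b·c: (-1069/1404)·(-9/5) + 9/4·23/65 + (-5/3)·1 = 1/2 ✓
b·c²: (-1069/1404)·81/25 + 9/4·529/4225 + (-5/3)·1 = -19529/5070 ≠ 1/3 ⇒ order 2.
b·Ac: 9/4·81/25 + (-5/3)·(-179/39) = 174793/11700 ≠ 1/6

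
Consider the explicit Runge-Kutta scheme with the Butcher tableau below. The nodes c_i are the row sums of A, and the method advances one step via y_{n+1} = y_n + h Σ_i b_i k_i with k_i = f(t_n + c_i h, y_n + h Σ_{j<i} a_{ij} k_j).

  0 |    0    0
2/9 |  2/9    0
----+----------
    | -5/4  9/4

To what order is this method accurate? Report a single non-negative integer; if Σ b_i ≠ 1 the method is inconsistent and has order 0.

2

b = (-5/4, 9/4)
c = (0, 2/9)
Σ b_i: (-5/4)·1 + 9/4·1 = 1 ✓
b·c: 9/4·2/9 = 1/2 ✓; 2 stages ⇒ order 2.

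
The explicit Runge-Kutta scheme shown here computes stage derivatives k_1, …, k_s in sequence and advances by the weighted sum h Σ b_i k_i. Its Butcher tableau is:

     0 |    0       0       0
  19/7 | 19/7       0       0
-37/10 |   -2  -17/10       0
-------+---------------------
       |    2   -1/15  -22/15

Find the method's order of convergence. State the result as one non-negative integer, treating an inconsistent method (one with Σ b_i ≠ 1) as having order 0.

b = (2, -1/15, -22/15)
c = (0, 19/7, -37/10)
Ac = (0, 0, -323/70)
Σ b_i: 2·1 + (-1/15)·1 + (-22/15)·1 = 7/15 ≠ 1 ⇒ order 0.

0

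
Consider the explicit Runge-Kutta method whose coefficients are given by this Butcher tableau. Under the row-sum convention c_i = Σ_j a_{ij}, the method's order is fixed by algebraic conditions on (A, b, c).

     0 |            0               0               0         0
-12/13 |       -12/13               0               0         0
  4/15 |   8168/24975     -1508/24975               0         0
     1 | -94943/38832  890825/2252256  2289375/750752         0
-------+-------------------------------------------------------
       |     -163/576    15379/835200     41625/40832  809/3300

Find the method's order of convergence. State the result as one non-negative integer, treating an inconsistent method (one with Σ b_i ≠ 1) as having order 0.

4

b = (-163/576, 15379/835200, 41625/40832, 809/3300)
c = (0, -12/13, 4/15, 1)
Ac = (0, 0, 464/8325, 725/1618)
Σ b_i: (-163/576)·1 + 15379/835200·1 + 41625/40832·1 + 809/3300·1 = 1 ✓
b·c: 15379/835200·(-12/13) + 41625/40832·4/15 + 809/3300·1 = 1/2 ✓
b·c²: 15379/835200·144/169 + 41625/40832·16/225 + 809/3300·1 = 1/3 ✓
b·Ac: 41625/40832·464/8325 + 809/3300·725/1618 = 1/6 ✓
b·c³: 15379/835200·(-1728/2197) + 41625/40832·64/3375 + 809/3300·1 = 1/4 ✓
b·(c∘Ac): 41625/40832·1856/124875 + 809/3300·725/1618 = 1/8 ✓
b·Ac²: 41625/40832·(-1856/36075) + 809/3300·5825/10517 = 1/12 ✓
b·A²c: 809/3300·275/1618 = 1/24 ✓; 4 stages ⇒ order 4.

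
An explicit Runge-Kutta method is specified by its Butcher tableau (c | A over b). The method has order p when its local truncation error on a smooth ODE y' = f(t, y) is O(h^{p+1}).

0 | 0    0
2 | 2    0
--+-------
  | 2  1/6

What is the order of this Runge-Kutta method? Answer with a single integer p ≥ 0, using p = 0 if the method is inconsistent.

0

b = (2, 1/6)
c = (0, 2)
Σ b_i: 2·1 + 1/6·1 = 13/6 ≠ 1 ⇒ order 0.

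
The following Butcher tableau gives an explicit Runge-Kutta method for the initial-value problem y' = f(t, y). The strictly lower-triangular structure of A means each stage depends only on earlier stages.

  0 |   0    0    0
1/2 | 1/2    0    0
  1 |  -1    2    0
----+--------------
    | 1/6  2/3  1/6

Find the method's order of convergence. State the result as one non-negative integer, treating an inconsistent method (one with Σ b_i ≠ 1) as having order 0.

b = (1/6, 2/3, 1/6)
c = (0, 1/2, 1)
Ac = (0, 0, 1)
Σ b_i: 1/6·1 + 2/3·1 + 1/6·1 = 1 ✓
b·c: 2/3·1/2 + 1/6·1 = 1/2 ✓
b·c²: 2/3·1/4 + 1/6·1 = 1/3 ✓
b·Ac: 1/6·1 = 1/6 ✓; 3 stages ⇒ order 3.

3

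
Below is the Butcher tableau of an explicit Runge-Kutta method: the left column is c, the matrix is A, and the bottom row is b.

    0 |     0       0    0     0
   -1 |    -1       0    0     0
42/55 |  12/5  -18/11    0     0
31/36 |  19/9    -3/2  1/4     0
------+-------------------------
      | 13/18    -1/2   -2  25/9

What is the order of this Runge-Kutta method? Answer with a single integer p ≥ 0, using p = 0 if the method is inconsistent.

b = (13/18, -1/2, -2, 25/9)
c = (0, -1, 42/55, 31/36)
Ac = (0, 0, 18/11, 93/55)
Σ b_i: 13/18·1 + (-1/2)·1 + (-2)·1 + 25/9·1 = 1 ✓
b·c: (-1/2)·(-1) + (-2)·42/55 + 25/9·31/36 = 24319/17820 ≠ 1/2 ⇒ order 1.

1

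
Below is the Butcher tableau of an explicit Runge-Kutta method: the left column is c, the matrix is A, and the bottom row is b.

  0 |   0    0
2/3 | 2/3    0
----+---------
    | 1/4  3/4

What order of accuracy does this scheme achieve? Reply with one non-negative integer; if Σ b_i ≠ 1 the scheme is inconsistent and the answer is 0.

b = (1/4, 3/4)
c = (0, 2/3)
Σ b_i: 1/4·1 + 3/4·1 = 1 ✓
b·c: 3/4·2/3 = 1/2 ✓; 2 stages ⇒ order 2.

2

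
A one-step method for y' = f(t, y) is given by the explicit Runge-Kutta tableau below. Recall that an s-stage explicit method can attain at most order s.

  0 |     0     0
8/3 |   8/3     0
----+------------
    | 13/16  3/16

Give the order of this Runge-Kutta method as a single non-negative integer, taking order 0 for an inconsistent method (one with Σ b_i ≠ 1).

2

b = (13/16, 3/16)
c = (0, 8/3)
Σ b_i: 13/16·1 + 3/16·1 = 1 ✓
b·c: 3/16·8/3 = 1/2 ✓; 2 stages ⇒ order 2.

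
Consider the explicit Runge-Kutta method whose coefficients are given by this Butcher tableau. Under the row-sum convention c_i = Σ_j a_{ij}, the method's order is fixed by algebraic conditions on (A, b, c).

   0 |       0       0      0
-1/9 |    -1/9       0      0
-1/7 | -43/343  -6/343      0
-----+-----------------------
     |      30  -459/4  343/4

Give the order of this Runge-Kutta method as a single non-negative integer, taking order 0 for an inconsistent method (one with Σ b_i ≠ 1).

b = (30, -459/4, 343/4)
c = (0, -1/9, -1/7)
Ac = (0, 0, 2/1029)
Σ b_i: 30·1 + (-459/4)·1 + 343/4·1 = 1 ✓
b·c: (-459/4)·(-1/9) + 343/4·(-1/7) = 1/2 ✓
b·c²: (-459/4)·1/81 + 343/4·1/49 = 1/3 ✓
b·Ac: 343/4·2/1029 = 1/6 ✓; 3 stages ⇒ order 3.

3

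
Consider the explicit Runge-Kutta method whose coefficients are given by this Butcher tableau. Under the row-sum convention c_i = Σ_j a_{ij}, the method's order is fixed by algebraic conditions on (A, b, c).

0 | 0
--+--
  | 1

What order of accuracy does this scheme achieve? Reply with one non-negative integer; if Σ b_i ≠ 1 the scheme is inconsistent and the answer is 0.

b = (1)
c = (0)
Σ b_i: 1·1 = 1 ✓; 1 stage ⇒ order 1.

1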